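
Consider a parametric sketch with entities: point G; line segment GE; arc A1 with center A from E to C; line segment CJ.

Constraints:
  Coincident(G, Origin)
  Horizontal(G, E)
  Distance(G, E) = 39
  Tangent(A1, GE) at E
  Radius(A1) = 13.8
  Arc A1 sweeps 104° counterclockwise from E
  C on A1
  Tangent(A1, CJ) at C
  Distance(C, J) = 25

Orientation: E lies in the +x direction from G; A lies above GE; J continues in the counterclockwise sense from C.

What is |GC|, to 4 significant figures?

55.12

G is at the origin; GE is horizontal with |GE| = 39.0 and E on the +x side, so E = (39.00, 0.000). A1 meets GE tangentially, so AE is at right angles to GE, so A = E + (0, 13.8) = (39.00, 13.80). On A1, E sits at bearing -90° from A; a 104° counterclockwise sweep puts C at bearing 14°, so C = A + 13.8·(cos 14°, sin 14°) = (52.39, 17.14). Then |GC| = |C − G| = 55.12.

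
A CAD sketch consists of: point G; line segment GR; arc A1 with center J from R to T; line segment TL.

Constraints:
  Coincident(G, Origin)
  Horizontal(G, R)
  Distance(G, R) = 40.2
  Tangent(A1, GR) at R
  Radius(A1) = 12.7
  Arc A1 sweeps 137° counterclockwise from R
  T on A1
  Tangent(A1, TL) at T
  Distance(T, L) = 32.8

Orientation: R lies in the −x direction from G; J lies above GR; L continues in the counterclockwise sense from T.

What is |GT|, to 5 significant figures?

38.447

G is at the origin; G and R share the same y with |GR| = 40.2 and R on the −x side, so R = (-40.200, 0.0000). The tangent condition forces JR to be normal to GR, so J = R + (0, 12.7) = (-40.200, 12.700). On A1, R sits at bearing -90° from J; a 137° counterclockwise sweep puts T at bearing 47°, so T = J + 12.7·(cos 47°, sin 47°) = (-31.539, 21.988). Then |GT| = |T − G| = 38.447.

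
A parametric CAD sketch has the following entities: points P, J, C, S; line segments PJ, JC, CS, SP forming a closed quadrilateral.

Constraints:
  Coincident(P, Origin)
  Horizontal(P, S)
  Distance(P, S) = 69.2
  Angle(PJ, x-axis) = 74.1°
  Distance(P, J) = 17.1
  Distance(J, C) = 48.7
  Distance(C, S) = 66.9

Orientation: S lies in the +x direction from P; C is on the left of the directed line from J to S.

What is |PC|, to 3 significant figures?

65.1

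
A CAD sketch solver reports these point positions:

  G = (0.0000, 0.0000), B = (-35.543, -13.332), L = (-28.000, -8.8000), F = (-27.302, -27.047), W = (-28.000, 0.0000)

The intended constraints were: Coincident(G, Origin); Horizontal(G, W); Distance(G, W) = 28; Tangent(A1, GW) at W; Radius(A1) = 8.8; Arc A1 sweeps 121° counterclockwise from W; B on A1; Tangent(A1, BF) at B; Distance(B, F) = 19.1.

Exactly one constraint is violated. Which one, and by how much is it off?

Distance(B, F) = 19.1 — off by 3.10.

G = (0.00, 0.00) ✓; G.y = 0.00, W.y = 0.00 ✓; |GW| = 28.00 ✓; ∠(LW, WG) = 90.00° ✓; |LW| = 8.800 ✓; bearing(L→B) − bearing(L→W) = 121.0° ✓; |LB| = 8.800 ✓; ∠(LB, BF) = 90.00° ✓; |BF| = 16.00 ✗.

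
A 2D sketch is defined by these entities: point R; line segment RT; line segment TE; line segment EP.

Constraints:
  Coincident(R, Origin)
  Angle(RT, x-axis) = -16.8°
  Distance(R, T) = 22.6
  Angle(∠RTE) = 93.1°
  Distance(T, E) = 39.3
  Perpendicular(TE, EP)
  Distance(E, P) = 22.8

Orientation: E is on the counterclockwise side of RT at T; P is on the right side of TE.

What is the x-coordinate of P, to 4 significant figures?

56.45

R is at the origin; RT runs at -16.8° with length 22.6, so T = 22.6·(cos -16.8°, sin -16.8°) = (21.64, -6.532). ∠RTE = 93.1°, so TE runs at -16.8° + (180° − 93.1°) = 70.10° from the x-axis; with |TE| = 39.3, E = T + 39.3·(cos 70.10°, sin 70.10°) = (35.01, 30.42). TE is perpendicular to EP; with |EP| = 22.8 on the right of TE, P = E + 22.8·(0.9403, -0.3404) = (56.45, 22.66). So P.x = 56.45.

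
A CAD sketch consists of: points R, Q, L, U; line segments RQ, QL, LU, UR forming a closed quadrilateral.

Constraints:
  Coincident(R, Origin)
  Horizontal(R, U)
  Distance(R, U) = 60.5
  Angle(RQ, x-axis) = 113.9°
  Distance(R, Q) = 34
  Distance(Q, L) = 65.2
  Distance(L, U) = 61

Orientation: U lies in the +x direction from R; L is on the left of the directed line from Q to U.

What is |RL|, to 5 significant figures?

74.308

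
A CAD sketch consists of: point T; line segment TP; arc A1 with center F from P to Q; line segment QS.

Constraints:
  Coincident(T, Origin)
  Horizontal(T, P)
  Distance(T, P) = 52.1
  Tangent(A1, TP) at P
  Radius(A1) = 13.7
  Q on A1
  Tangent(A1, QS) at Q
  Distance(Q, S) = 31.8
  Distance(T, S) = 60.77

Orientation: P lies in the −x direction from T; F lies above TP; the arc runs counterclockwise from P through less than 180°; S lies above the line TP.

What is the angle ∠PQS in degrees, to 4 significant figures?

133.9°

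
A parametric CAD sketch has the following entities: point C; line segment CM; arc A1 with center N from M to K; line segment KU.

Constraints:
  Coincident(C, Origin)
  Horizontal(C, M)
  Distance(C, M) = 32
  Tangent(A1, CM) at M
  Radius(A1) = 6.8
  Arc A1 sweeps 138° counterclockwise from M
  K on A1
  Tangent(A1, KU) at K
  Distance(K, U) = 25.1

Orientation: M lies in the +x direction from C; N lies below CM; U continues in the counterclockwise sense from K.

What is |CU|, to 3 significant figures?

54.3

On A1, M sits at bearing 90° from N; a 138° counterclockwise sweep puts K at bearing 228°, so K = N + 6.8·(cos 228°, sin 228°) = (27.4, -11.9). Since A1 is tangent to KU there, NK ⟂ KU, so KU runs along (−sin 228°, cos 228°); with |KU| = 25.1, U = (46.1, -28.6). Then |CU| = |U − C| = 54.3.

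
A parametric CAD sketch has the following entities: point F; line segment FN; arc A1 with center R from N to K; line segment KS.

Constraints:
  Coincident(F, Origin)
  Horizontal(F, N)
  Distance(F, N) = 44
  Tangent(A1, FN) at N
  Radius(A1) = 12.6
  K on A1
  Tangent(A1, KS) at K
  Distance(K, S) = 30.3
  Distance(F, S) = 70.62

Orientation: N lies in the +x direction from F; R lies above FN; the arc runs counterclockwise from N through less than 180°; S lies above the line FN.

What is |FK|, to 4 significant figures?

58.05

F is at the origin; FN is horizontal with |FN| = 44.0 and N on the +x side, so N = (44.00, 0.000). The tangent condition forces RN to be normal to FN, so R = N + (0, 12.6) = (44.00, 12.60). Since RK ⟂ KS (tangency), |RS| = √(12.6² + 30.3²) = 32.82 regardless of where K sits on A1. So S lies on both circle(F, 70.62) and circle(R, 32.82); the above-FN intersection is S = (55.87, 43.19). K is the foot of the tangent from S: K = (56.60, 12.90).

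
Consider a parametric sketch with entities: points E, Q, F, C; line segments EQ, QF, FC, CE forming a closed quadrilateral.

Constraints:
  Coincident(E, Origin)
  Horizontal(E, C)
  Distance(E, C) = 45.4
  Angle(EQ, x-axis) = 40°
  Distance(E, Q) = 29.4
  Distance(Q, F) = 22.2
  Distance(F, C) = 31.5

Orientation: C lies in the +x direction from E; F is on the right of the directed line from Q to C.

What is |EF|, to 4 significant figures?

14.03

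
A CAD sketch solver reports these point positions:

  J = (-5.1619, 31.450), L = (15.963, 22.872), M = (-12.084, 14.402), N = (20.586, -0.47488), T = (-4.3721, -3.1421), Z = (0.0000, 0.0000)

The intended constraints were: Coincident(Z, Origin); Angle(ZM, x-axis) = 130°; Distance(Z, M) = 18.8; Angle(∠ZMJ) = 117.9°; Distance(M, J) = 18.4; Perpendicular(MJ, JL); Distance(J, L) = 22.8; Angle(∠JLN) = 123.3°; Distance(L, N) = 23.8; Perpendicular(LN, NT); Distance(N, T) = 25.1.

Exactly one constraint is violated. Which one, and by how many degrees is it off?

Perpendicular(LN, NT) — off by 5.10°.

Z = (0.00, 0.00) ✓; ZM at 130.0° ✓; |ZM| = 18.80 ✓; ∠ZMJ = 117.9° ✓; |MJ| = 18.40 ✓; ∠(MJ, JL) = 90.00° ✓; |JL| = 22.80 ✓; ∠JLN = 123.3° ✓; |LN| = 23.80 ✓; ∠(LN, NT) = 95.10° ✗; |NT| = 25.10 ✓.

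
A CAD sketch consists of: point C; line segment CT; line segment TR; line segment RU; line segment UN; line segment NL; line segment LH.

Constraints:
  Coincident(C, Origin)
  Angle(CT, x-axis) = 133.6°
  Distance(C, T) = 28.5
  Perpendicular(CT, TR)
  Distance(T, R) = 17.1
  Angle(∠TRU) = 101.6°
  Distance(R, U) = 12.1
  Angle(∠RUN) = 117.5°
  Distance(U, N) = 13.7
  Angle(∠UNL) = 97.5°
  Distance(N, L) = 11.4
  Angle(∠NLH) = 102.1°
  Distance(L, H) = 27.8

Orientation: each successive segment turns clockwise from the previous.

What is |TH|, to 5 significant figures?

18.706

C is at the origin; CT runs at 133.6° with length 28.5, so T = (-19.654, 20.639). CT ⟂ TR, so TR runs at 43.600°; with |TR| = 17.1, R = (-7.2708, 32.431). ∠TRU = 101.6° gives RU at -34.800° from the x-axis; with |RU| = 12.1, U = (2.6651, 25.526). ∠RUN = 117.5° gives UN at -97.300° from the x-axis; with |UN| = 13.7, N = (0.92430, 11.937). ∠UNL = 97.5° gives NL at -179.80° from the x-axis; with |NL| = 11.4, L = (-10.476, 11.897). ∠NLH = 102.1° gives LH at 102.30° from the x-axis; with |LH| = 27.8, H = (-16.398, 39.059). Then |TH| = |H − T| = 18.706.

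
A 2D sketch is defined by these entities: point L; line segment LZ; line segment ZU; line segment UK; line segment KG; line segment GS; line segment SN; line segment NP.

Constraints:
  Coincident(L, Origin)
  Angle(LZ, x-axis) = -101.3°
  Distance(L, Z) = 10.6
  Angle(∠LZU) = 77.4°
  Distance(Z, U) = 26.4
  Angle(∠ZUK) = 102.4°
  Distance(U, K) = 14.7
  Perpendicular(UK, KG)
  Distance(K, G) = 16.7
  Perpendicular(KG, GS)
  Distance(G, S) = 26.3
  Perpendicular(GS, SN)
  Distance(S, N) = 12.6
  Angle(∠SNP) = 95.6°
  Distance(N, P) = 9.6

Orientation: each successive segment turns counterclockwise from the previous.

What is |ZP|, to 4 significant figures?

22.91

L is at the origin; LZ runs at -101.3° with length 10.6, so Z = (-2.077, -10.39). ∠LZU = 77.4° gives ZU at 1.300° from the x-axis; with |ZU| = 26.4, U = (24.32, -9.796). ∠ZUK = 102.4° gives UK at 78.90° from the x-axis; with |UK| = 14.7, K = (27.15, 4.629). The perpendicularity gives KG at right angles to UK, so KG runs at 168.9°; with |KG| = 16.7, G = (10.76, 7.845). KG ⟂ GS, so GS runs at -101.1°; with |GS| = 26.3, S = (5.695, -17.96). GS is perpendicular to SN, so SN runs at -11.10°; with |SN| = 12.6, N = (18.06, -20.39). ∠SNP = 95.6° gives NP at 73.30° from the x-axis; with |NP| = 9.6, P = (20.82, -11.19). Then |ZP| = |P − Z| = 22.91.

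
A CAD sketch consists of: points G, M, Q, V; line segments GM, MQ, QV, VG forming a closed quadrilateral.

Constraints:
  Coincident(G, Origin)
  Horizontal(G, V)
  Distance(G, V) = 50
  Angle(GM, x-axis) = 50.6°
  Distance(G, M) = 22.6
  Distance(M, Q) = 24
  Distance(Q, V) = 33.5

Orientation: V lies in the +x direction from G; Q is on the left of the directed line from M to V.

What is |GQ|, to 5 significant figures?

45.934

Checks: |MQ| = 24.00 ✓; |QV| = 33.50 ✓.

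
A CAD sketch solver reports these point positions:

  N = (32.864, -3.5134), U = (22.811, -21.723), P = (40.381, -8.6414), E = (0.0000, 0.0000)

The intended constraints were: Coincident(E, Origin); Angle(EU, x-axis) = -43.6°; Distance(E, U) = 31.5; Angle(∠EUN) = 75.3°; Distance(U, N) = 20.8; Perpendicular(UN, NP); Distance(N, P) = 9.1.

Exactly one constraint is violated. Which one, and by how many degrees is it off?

Perpendicular(UN, NP) — off by 5.40°.

E = (0.00, 0.00) ✓; EU at -43.60° ✓; |EU| = 31.50 ✓; ∠EUN = 75.30° ✓; |UN| = 20.80 ✓; ∠(UN, NP) = 95.40° ✗; |NP| = 9.100 ✓.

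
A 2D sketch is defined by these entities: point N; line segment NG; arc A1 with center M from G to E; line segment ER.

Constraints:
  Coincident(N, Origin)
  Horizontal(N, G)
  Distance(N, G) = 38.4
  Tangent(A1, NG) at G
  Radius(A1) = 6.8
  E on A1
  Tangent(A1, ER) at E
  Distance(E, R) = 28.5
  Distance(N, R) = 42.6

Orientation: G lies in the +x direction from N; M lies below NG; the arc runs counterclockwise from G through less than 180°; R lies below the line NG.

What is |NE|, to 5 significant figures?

32.198

Checks: |MG| = 6.800 ✓; |ME| = 6.800 ✓; ∠(ME, ER) = 90.00° ✓; |ER| = 28.50 ✓; |NR| = 42.60 ✓.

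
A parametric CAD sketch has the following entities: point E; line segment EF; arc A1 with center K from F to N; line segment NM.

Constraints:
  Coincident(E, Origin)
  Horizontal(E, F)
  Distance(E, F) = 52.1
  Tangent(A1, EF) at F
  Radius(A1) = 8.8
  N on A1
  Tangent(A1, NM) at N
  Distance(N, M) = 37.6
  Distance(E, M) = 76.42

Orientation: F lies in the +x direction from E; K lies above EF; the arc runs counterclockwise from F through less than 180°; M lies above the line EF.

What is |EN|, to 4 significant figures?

61.54

Checks: |KN| = 8.800 ✓; ∠(KN, NM) = 90.00° ✓; |NM| = 37.60 ✓; |EM| = 76.42 ✓.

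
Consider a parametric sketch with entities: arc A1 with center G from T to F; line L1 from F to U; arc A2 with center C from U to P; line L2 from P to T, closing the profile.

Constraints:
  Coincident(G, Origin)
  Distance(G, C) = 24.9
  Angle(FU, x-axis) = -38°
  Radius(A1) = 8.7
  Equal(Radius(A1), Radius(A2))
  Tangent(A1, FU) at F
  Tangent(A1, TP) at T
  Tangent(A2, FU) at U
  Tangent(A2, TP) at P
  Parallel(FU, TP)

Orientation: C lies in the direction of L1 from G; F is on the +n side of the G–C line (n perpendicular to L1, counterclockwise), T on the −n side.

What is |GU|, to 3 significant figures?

26.4

The slot axis is L1's direction at -38.0°, so u = (cos -38.0°, sin -38.0°) = (0.788, -0.616) and n = (−sin -38.0°, cos -38.0°) = (0.616, 0.788). G is at the origin and C lies 24.9 along u from G, so C = 24.9·u = (19.6, -15.3). Tangency of A1 to both parallel lines with radius 8.7 puts F and T at G ± 8.7·n: F = (5.36, 6.86), T = (-5.36, -6.86). Equal radii place U and P the same way about C: U = C + 8.7·n = (25.0, -8.47), P = C − 8.7·n = (14.3, -22.2). Then |GU| = |U − G| = 26.4.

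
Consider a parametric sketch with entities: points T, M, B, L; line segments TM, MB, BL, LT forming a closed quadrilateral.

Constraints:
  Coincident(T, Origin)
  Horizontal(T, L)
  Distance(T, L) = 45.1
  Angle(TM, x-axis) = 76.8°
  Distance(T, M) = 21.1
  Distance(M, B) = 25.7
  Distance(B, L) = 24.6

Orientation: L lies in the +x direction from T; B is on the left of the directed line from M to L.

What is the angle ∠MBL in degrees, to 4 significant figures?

128.0°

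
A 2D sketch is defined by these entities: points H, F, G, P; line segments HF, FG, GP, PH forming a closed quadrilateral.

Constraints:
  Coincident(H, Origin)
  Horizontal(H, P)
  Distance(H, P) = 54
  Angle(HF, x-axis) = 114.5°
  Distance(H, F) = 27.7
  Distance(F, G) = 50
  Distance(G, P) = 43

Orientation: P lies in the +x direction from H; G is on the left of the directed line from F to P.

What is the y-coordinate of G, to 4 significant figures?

39.27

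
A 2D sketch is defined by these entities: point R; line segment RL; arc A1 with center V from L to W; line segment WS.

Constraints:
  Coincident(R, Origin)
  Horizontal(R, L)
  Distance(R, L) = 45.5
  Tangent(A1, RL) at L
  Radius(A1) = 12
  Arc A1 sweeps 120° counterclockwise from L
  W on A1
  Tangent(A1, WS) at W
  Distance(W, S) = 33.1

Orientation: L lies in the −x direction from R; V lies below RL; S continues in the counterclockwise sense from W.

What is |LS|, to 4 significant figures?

47.07

R is at the origin; RL is horizontal with |RL| = 45.5 and L on the −x side, so L = (-45.50, 0.000). A1 meets RL tangentially, so VL is at right angles to RL, so V = L + (0, -12) = (-45.50, -12.00). On A1, L sits at bearing 90° from V; a 120° counterclockwise sweep puts W at bearing 210°, so W = V + 12.0·(cos 210°, sin 210°) = (-55.89, -18.00). The tangent condition forces VW to be normal to WS, so WS runs along (−sin 210°, cos 210°); with |WS| = 33.1, S = (-39.34, -46.67). Then |LS| = |S − L| = 47.07.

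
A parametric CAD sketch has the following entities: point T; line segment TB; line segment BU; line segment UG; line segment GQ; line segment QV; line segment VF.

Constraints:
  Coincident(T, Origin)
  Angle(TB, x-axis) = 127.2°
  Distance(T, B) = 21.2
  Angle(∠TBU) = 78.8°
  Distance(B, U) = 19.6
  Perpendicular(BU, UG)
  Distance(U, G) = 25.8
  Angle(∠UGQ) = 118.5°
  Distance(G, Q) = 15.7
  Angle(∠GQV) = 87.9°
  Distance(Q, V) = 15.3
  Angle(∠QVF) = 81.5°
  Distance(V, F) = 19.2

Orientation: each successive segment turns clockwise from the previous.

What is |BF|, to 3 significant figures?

22.0

∠GQV = 87.9° gives QV at 142° from the x-axis; with |QV| = 15.3, V = (-5.13, -1.16). ∠QVF = 81.5° gives VF at 43.9° from the x-axis; with |VF| = 19.2, F = (8.70, 12.2). Then |BF| = |F − B| = 22.0.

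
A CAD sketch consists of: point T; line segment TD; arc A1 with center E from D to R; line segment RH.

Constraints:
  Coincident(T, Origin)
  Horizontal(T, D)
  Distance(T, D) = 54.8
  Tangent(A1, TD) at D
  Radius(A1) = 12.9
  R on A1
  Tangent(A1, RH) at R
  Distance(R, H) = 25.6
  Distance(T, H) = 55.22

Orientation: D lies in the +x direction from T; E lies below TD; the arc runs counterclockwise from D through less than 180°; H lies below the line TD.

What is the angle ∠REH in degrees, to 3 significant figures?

63.3°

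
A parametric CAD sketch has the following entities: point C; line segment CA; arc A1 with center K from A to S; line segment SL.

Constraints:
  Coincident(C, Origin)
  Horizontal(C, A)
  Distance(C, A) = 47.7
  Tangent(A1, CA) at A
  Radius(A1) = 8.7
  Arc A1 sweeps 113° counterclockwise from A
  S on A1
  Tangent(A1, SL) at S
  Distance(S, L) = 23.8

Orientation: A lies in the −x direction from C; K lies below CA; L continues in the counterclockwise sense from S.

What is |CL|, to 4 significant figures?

57.54

C is at the origin; CA is horizontal with |CA| = 47.7 and A on the −x side, so A = (-47.70, 0.000). A1 meets CA tangentially, so KA is at right angles to CA, so K = A + (0, -8.7) = (-47.70, -8.700). On A1, A sits at bearing 90° from K; a 113° counterclockwise sweep puts S at bearing 203°, so S = K + 8.7·(cos 203°, sin 203°) = (-55.71, -12.10). Since A1 is tangent to SL there, KS ⟂ SL, so SL runs along (−sin 203°, cos 203°); with |SL| = 23.8, L = (-46.41, -34.01). Then |CL| = |L − C| = 57.54.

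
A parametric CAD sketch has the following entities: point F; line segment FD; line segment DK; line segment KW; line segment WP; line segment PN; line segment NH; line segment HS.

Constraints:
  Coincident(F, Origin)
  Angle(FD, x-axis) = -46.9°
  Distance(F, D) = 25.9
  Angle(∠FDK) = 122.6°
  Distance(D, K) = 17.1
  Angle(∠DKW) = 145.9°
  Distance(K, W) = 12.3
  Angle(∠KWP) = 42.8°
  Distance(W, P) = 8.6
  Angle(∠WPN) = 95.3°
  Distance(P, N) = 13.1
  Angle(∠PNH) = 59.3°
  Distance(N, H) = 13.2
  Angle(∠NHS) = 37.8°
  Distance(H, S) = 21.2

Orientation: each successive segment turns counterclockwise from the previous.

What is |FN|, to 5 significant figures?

39.595

F is at the origin; FD runs at -46.9° with length 25.9, so D = (17.697, -18.911). ∠FDK = 122.6° gives DK at 10.500° from the x-axis; with |DK| = 17.1, K = (34.510, -15.795). ∠DKW = 145.9° gives KW at 44.600° from the x-axis; with |KW| = 12.3, W = (43.268, -7.1585). ∠KWP = 42.8° gives WP at -178.20° from the x-axis; with |WP| = 8.6, P = (34.673, -7.4286). ∠WPN = 95.3° gives PN at -93.500° from the x-axis; with |PN| = 13.1, N = (33.873, -20.504). Then |FN| = |N − F| = 39.595.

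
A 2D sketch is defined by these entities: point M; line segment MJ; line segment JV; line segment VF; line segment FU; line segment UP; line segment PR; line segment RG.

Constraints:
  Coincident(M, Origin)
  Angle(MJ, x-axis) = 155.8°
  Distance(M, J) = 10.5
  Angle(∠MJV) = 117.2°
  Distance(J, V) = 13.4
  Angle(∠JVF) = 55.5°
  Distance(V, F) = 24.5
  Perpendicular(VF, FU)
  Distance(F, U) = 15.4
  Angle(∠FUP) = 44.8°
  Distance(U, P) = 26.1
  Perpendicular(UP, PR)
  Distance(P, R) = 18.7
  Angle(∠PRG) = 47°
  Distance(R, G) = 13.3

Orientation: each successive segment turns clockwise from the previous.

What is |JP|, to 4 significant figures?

14.24

VF ⟂ FU, so FU runs at -121.5°; with |FU| = 15.4, U = (2.565, -8.246). ∠FUP = 44.8° gives UP at 103.3° from the x-axis; with |UP| = 26.1, P = (-3.440, 17.15). Then |JP| = |P − J| = 14.24.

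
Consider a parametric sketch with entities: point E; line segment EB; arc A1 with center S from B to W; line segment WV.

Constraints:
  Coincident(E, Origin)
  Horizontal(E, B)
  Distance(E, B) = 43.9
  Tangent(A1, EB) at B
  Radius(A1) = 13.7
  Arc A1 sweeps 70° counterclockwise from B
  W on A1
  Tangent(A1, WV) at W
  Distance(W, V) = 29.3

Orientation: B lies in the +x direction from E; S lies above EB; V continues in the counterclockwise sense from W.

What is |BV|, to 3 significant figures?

43.1

E is at the origin; EB is horizontal with |EB| = 43.9 and B on the +x side, so B = (43.9, 0.00). Since A1 is tangent to EB there, SB ⟂ EB, so S = B + (0, 13.7) = (43.9, 13.7). On A1, B sits at bearing -90° from S; a 70° counterclockwise sweep puts W at bearing -20°, so W = S + 13.7·(cos -20°, sin -20°) = (56.8, 9.01). Tangency of A1 to WV means the radius SW is perpendicular to WV, so WV runs along (−sin -20°, cos -20°); with |WV| = 29.3, V = (66.8, 36.5). Then |BV| = |V − B| = 43.1.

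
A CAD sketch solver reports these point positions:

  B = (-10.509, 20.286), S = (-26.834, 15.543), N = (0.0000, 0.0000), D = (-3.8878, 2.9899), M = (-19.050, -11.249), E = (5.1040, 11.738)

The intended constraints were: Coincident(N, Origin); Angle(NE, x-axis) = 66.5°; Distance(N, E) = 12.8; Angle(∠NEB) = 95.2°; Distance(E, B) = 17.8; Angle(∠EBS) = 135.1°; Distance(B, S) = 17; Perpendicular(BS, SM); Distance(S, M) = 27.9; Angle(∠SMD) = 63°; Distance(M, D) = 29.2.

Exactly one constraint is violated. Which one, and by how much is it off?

Distance(M, D) = 29.2 — off by 8.40.

N = (0.00, 0.00) ✓; NE at 66.50° ✓; |NE| = 12.80 ✓; ∠NEB = 95.20° ✓; |EB| = 17.80 ✓; ∠EBS = 135.1° ✓; |BS| = 17.00 ✓; ∠(BS, SM) = 90.00° ✓; |SM| = 27.90 ✓; ∠SMD = 63.00° ✓; |MD| = 20.80 ✗.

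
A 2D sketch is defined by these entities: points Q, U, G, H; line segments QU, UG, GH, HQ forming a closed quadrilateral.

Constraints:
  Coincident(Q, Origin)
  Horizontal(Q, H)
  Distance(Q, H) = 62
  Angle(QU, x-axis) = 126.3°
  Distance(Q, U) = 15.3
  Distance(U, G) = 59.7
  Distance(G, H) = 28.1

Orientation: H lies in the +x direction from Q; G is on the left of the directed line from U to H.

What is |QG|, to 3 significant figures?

55.3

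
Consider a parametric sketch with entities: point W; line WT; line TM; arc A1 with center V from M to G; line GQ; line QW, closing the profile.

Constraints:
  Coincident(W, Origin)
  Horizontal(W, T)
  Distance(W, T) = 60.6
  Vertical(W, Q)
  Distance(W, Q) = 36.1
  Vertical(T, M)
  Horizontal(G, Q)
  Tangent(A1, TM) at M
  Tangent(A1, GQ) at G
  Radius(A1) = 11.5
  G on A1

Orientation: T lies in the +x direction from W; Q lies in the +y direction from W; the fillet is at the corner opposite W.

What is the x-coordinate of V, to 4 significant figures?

49.10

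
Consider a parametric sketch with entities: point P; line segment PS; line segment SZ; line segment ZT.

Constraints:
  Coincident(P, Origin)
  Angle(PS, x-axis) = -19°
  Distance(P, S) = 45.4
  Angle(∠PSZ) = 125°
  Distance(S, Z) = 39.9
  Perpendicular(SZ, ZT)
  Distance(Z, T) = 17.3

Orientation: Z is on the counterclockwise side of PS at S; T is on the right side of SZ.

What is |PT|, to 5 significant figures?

85.541

P is at the origin; PS runs at -19.0° with length 45.4, so S = 45.4·(cos -19.0°, sin -19.0°) = (42.927, -14.781). ∠PSZ = 125.0°, so SZ runs at -19.0° + (180° − 125.0°) = 36.000° from the x-axis; with |SZ| = 39.9, Z = S + 39.9·(cos 36.000°, sin 36.000°) = (75.206, 8.6718). SZ ⟂ ZT; with |ZT| = 17.3 on the right of SZ, T = Z + 17.3·(0.58779, -0.80902) = (85.375, -5.3242). Then |PT| = |T − P| = 85.541.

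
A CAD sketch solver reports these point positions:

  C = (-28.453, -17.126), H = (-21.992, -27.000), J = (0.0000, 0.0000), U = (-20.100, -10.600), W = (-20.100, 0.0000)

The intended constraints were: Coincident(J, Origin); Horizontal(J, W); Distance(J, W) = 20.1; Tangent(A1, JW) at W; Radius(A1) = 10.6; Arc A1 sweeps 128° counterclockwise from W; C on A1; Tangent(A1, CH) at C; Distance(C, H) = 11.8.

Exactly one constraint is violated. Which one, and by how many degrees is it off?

Tangent(A1, CH) at C — off by 4.80°.

J = (0.00, 0.00) ✓; J.y = 0.00, W.y = 0.00 ✓; |JW| = 20.10 ✓; ∠(UW, WJ) = 90.00° ✓; |UW| = 10.60 ✓; bearing(U→C) − bearing(U→W) = 128.0° ✓; |UC| = 10.60 ✓; ∠(UC, CH) = 94.80° ✗; |CH| = 11.80 ✓.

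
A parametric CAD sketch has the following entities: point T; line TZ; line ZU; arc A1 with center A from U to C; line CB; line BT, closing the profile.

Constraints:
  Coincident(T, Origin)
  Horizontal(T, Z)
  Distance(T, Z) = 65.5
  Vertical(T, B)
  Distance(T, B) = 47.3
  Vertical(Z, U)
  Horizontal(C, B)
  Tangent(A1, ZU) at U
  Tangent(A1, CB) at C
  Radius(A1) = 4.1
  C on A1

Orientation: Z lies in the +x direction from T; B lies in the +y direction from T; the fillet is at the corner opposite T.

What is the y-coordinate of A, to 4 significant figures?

43.20

T is at the origin; T and Z share the same y with |TZ| = 65.5 and Z on the +x side, so Z = (65.50, 0.000). TB is vertical with |TB| = 47.3 and B on the +y side, so B = (0.000, 47.30). The virtual corner opposite T is at (65.50, 47.30). A1 meets ZU tangentially, so AU is at right angles to ZU and A1 meets CB tangentially, so AC is at right angles to CB, with radius 4.1, so the center A sits 4.1 in from both sides at A = (61.40, 43.20). So A.y = 43.20.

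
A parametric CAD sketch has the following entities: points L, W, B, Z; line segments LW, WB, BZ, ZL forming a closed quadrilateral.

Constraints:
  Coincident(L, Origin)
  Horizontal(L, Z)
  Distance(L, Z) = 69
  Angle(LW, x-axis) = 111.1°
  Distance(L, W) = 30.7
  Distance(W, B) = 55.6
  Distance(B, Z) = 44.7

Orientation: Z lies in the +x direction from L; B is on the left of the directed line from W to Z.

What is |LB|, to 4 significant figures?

57.42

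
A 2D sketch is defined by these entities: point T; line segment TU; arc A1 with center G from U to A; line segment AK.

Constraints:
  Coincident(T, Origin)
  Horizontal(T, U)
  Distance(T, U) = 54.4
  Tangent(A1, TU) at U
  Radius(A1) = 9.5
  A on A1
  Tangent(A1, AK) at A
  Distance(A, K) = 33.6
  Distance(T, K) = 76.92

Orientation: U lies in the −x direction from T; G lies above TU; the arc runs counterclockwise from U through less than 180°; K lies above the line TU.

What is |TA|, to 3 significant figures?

48.5

Checks: ∠(GU, UT) = 90.00° ✓; |GU| = 9.500 ✓; |GA| = 9.500 ✓; ∠(GA, AK) = 90.00° ✓; |AK| = 33.60 ✓; |TK| = 76.92 ✓.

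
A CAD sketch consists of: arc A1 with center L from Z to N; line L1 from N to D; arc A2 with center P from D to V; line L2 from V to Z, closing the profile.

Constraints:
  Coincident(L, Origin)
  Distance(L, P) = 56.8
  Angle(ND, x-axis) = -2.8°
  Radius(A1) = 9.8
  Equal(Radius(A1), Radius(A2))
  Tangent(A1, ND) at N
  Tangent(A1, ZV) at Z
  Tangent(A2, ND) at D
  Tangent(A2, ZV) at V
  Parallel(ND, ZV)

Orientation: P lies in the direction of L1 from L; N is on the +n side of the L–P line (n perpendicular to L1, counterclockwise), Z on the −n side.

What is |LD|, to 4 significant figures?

57.64

The slot axis is L1's direction at -2.8°, so u = (cos -2.8°, sin -2.8°) = (0.9988, -0.04885) and n = (−sin -2.8°, cos -2.8°) = (0.04885, 0.9988). L is at the origin and P lies 56.8 along u from L, so P = 56.8·u = (56.73, -2.775). Tangency of A1 to both parallel lines with radius 9.8 puts N and Z at L ± 9.8·n: N = (0.4787, 9.788), Z = (-0.4787, -9.788). Equal radii place D and V the same way about P: D = P + 9.8·n = (57.21, 7.014), V = P − 9.8·n = (56.25, -12.56). Then |LD| = |D − L| = 57.64.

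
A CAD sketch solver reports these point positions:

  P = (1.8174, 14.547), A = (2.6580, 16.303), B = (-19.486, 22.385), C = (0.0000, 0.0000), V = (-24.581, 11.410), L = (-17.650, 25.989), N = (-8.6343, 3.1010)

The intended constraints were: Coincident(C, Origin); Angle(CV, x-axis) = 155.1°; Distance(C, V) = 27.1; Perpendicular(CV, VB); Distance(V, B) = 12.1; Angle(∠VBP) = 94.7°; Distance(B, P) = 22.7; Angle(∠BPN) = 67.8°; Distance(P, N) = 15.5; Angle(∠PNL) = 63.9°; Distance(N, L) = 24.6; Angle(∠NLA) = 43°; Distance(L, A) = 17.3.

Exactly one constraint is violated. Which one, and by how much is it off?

Distance(L, A) = 17.3 — off by 5.20.

C = (0.00, 0.00) ✓; CV at 155.1° ✓; |CV| = 27.10 ✓; ∠(CV, VB) = 90.00° ✓; |VB| = 12.10 ✓; ∠VBP = 94.70° ✓; |BP| = 22.70 ✓; ∠BPN = 67.80° ✓; |PN| = 15.50 ✓; ∠PNL = 63.90° ✓; |NL| = 24.60 ✓; ∠NLA = 43.00° ✓; |LA| = 22.50 ✗.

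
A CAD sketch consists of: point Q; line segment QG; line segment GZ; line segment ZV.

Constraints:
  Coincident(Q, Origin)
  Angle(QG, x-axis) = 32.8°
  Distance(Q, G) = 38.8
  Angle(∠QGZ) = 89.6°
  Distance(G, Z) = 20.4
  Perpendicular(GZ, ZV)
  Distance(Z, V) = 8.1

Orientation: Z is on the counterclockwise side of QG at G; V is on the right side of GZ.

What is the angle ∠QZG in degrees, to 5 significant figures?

62.580°

Q is at the origin; QG runs at 32.8° with length 38.8, so G = 38.8·(cos 32.8°, sin 32.8°) = (32.614, 21.018). ∠QGZ = 89.6°, so GZ runs at 32.8° + (180° − 89.6°) = 123.20° from the x-axis; with |GZ| = 20.4, Z = G + 20.4·(cos 123.20°, sin 123.20°) = (21.444, 38.088). Then cos ∠QZG = ZQ·ZG / (|ZQ||ZG|), giving 62.580°.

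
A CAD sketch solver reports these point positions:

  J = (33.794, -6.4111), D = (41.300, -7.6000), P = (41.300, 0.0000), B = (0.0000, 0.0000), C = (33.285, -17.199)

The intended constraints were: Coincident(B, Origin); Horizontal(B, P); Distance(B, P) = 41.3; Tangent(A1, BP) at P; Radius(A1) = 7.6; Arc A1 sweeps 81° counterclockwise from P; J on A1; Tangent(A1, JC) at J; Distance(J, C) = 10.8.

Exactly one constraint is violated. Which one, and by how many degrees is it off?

Tangent(A1, JC) at J — off by 6.30°.

B = (0.00, 0.00) ✓; B.y = 0.00, P.y = 0.00 ✓; |BP| = 41.30 ✓; ∠(DP, PB) = 90.00° ✓; |DP| = 7.600 ✓; bearing(D→J) − bearing(D→P) = 81.00° ✓; |DJ| = 7.600 ✓; ∠(DJ, JC) = 83.70° ✗; |JC| = 10.80 ✓.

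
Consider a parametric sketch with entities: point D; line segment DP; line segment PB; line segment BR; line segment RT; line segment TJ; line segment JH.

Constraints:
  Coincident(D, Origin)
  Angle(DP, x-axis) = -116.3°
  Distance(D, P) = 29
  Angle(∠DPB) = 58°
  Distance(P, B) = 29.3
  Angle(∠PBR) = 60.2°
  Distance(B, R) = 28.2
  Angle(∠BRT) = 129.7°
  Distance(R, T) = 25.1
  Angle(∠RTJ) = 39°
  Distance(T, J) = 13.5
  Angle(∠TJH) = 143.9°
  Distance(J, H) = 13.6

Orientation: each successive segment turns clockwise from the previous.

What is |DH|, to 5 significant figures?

9.3817

D is at the origin; DP runs at -116.3° with length 29.0, so P = (-12.849, -25.998). ∠DPB = 58.0° gives PB at 121.70° from the x-axis; with |PB| = 29.3, B = (-28.245, -1.0693). ∠PBR = 60.2° gives BR at 1.9000° from the x-axis; with |BR| = 28.2, R = (-0.060888, -0.13436). ∠BRT = 129.7° gives RT at -48.400° from the x-axis; with |RT| = 25.1, T = (16.604, -18.904). ∠RTJ = 39.0° gives TJ at 170.60° from the x-axis; with |TJ| = 13.5, J = (3.2849, -16.699). ∠TJH = 143.9° gives JH at 134.50° from the x-axis; with |JH| = 13.6, H = (-6.2474, -6.9990). Then |DH| = |H − D| = 9.3817.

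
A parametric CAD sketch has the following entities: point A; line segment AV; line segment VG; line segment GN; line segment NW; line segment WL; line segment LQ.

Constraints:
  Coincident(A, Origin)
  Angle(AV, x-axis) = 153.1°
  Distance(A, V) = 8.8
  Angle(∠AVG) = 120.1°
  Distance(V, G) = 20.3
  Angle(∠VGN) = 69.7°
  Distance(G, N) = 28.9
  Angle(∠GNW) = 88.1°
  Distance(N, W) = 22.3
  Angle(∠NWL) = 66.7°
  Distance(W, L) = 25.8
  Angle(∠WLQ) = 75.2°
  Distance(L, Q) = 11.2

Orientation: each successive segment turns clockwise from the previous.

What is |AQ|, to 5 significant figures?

18.194

A is at the origin; AV runs at 153.1° with length 8.8, so V = (-7.8478, 3.9814). ∠AVG = 120.1° gives VG at 93.200° from the x-axis; with |VG| = 20.3, G = (-8.9810, 24.250). ∠VGN = 69.7° gives GN at -17.100° from the x-axis; with |GN| = 28.9, N = (18.641, 15.752). ∠GNW = 88.1° gives NW at -109.00° from the x-axis; with |NW| = 22.3, W = (11.381, -5.3331). ∠NWL = 66.7° gives WL at 137.70° from the x-axis; with |WL| = 25.8, L = (-7.7012, 12.031). ∠WLQ = 75.2° gives LQ at 32.900° from the x-axis; with |LQ| = 11.2, Q = (1.7025, 18.114). Then |AQ| = |Q − A| = 18.194.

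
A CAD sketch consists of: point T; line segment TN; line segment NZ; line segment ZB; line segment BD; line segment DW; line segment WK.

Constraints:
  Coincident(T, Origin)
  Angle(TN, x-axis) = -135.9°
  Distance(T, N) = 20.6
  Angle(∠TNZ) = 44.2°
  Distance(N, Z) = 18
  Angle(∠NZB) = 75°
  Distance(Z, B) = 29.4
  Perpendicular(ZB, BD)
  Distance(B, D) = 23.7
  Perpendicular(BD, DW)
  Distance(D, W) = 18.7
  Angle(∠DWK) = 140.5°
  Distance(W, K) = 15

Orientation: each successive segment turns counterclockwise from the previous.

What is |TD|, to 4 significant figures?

28.39

∠NZB = 75.0° gives ZB at 104.9° from the x-axis; with |ZB| = 29.4, B = (-4.353, 14.04). The perpendicularity gives BD at right angles to ZB, so BD runs at -165.1°; with |BD| = 23.7, D = (-27.26, 7.950). Then |TD| = |D − T| = 28.39.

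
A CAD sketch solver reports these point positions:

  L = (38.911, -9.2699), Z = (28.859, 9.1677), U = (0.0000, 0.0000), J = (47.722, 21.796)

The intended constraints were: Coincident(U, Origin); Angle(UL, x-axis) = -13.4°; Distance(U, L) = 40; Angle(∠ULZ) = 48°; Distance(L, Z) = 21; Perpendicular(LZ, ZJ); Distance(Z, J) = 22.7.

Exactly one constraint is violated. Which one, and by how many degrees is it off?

Perpendicular(LZ, ZJ) — off by 5.20°.

U = (0.00, 0.00) ✓; UL at -13.40° ✓; |UL| = 40.00 ✓; ∠ULZ = 48.00° ✓; |LZ| = 21.00 ✓; ∠(LZ, ZJ) = 84.80° ✗; |ZJ| = 22.70 ✓.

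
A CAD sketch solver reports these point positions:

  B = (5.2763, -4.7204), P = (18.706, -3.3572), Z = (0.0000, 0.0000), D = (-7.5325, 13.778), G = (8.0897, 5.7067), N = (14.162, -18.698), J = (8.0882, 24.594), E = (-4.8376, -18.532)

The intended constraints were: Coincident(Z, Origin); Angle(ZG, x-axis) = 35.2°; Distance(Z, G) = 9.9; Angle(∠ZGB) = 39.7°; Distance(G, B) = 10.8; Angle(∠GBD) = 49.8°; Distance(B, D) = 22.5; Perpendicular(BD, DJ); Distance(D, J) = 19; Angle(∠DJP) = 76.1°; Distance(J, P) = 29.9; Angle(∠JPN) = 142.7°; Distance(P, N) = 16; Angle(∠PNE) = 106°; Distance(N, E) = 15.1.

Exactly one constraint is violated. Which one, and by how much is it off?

Distance(N, E) = 15.1 — off by 3.90.

Z = (0.00, 0.00) ✓; ZG at 35.20° ✓; |ZG| = 9.900 ✓; ∠ZGB = 39.70° ✓; |GB| = 10.80 ✓; ∠GBD = 49.80° ✓; |BD| = 22.50 ✓; ∠(BD, DJ) = 90.00° ✓; |DJ| = 19.00 ✓; ∠DJP = 76.10° ✓; |JP| = 29.90 ✓; ∠JPN = 142.7° ✓; |PN| = 16.00 ✓; ∠PNE = 106.0° ✓; |NE| = 19.00 ✗.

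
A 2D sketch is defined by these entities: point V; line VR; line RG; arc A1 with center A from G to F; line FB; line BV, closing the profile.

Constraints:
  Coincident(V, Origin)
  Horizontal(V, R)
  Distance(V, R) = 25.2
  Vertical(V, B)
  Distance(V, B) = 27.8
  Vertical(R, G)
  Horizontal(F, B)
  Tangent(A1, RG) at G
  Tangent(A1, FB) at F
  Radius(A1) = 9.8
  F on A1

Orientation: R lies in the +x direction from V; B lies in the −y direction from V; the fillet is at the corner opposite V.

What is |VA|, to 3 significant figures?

23.7

V is at the origin; V and R share the same y with |VR| = 25.2 and R on the +x side, so R = (25.2, 0.00). V and B share the same x with |VB| = 27.8 and B on the −y side, so B = (0.00, -27.8). The virtual corner opposite V is at (25.2, -27.8). Tangency of A1 to RG means the radius AG is perpendicular to RG and A1 meets FB tangentially, so AF is at right angles to FB, with radius 9.8, so the center A sits 9.8 in from both sides at A = (15.4, -18.0). Then |VA| = |A − V| = 23.7.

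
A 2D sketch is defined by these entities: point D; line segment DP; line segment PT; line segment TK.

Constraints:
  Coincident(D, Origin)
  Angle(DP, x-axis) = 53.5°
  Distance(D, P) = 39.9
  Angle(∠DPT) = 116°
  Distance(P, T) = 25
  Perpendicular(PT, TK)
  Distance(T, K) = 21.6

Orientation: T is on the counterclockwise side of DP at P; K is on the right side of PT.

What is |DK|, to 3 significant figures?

71.5

D is at the origin; DP runs at 53.5° with length 39.9, so P = 39.9·(cos 53.5°, sin 53.5°) = (23.7, 32.1). ∠DPT = 116.0°, so PT runs at 53.5° + (180° − 116.0°) = 118° from the x-axis; with |PT| = 25.0, T = P + 25.0·(cos 118°, sin 118°) = (12.2, 54.2). PT is perpendicular to TK; with |TK| = 21.6 on the right of PT, K = T + 21.6·(0.887, 0.462) = (31.3, 64.2). Then |DK| = |K − D| = 71.5.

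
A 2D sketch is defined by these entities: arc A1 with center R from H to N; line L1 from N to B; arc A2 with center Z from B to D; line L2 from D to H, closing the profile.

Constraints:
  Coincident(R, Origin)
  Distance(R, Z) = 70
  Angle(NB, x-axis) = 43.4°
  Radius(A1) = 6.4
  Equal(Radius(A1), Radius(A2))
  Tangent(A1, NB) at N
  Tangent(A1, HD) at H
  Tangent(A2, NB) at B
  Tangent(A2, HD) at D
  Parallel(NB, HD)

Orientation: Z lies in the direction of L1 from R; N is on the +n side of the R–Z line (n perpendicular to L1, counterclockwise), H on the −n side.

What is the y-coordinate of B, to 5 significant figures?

52.746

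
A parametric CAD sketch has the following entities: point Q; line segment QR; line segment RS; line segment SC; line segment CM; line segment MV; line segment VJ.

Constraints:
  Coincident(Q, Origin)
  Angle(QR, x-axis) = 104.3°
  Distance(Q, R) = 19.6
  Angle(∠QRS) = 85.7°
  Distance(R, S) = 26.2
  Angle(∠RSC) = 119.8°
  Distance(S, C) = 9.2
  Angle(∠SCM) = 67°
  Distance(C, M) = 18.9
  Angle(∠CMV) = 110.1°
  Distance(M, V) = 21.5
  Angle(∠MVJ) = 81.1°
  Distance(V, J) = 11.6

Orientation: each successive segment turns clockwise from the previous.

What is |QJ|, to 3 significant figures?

34.2

∠CMV = 110.1° gives MV at 127° from the x-axis; with |MV| = 21.5, V = (-4.15, 28.2). ∠MVJ = 81.1° gives VJ at 28.0° from the x-axis; with |VJ| = 11.6, J = (6.09, 33.7). Then |QJ| = |J − Q| = 34.2.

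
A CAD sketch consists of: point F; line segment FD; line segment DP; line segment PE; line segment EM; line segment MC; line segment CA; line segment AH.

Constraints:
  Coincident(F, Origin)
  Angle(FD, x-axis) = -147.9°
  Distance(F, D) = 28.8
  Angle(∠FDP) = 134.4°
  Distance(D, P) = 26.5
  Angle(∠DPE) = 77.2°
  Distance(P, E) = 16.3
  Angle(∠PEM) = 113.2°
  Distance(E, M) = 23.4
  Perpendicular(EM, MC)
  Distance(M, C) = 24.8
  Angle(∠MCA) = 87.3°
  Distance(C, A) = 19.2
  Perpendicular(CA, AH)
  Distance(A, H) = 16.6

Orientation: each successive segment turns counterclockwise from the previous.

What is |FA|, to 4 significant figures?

44.13

EM is perpendicular to MC, so MC runs at 157.3°; with |MC| = 24.8, C = (-27.59, -9.896). ∠MCA = 87.3° gives CA at -110.0° from the x-axis; with |CA| = 19.2, A = (-34.16, -27.94). Then |FA| = |A − F| = 44.13.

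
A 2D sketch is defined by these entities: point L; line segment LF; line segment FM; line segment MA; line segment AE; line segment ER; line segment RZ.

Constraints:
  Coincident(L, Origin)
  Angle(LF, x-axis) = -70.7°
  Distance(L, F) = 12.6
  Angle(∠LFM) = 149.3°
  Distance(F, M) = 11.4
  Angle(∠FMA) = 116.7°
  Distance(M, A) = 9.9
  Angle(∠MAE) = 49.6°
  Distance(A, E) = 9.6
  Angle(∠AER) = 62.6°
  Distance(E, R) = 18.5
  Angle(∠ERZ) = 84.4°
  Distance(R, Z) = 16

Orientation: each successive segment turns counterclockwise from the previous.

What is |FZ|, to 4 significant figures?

29.96

L is at the origin; LF runs at -70.7° with length 12.6, so F = (4.164, -11.89). ∠LFM = 149.3° gives FM at -40.00° from the x-axis; with |FM| = 11.4, M = (12.90, -19.22). ∠FMA = 116.7° gives MA at 23.30° from the x-axis; with |MA| = 9.9, A = (21.99, -15.30). ∠MAE = 49.6° gives AE at 153.7° from the x-axis; with |AE| = 9.6, E = (13.38, -11.05). ∠AER = 62.6° gives ER at -88.90° from the x-axis; with |ER| = 18.5, R = (13.74, -29.55). ∠ERZ = 84.4° gives RZ at 6.700° from the x-axis; with |RZ| = 16.0, Z = (29.63, -27.68). Then |FZ| = |Z − F| = 29.96.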